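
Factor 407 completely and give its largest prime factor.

37

407 = 11 · 37
37 is prime.
So 407 = 11 · 37; the largest prime factor is 37.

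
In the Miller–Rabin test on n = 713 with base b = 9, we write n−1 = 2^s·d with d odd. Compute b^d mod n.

713 − 1 = 712 = 2^3 · 89, so d = 89.
9^1 ≡ 9 (mod 713)
9^2 ≡ 9^2 = 81 ≡ 81 (mod 713)
9^4 ≡ 81^2 = 6561 ≡ 144 (mod 713)
9^8 ≡ 144^2 = 20736 ≡ 59 (mod 713)
9^16 ≡ 59^2 = 3481 ≡ 629 (mod 713)
9^32 ≡ 629^2 = 395641 ≡ 639 (mod 713)
9^64 ≡ 639^2 = 408321 ≡ 485 (mod 713)
89 = 64 + 16 + 8 + 1 in binary powers of 2.
So 9^89 ≡ 485 · 629 · 59 · 9 ≡ 193 (mod 713).
Squaring chain: 193 → 173 → 696; never reaches −1, so base 9 is a Miller–Rabin witness that 713 is composite.

193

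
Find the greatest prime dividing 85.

17

85 = 5 · 17
17 is prime.
So 85 = 5 · 17; the largest prime factor is 17.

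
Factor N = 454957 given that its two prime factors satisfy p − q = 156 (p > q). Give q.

601

Since p = q + 156, we have 454957 = q(q + 156), so q² + 156q − 454957 = 0.
Discriminant: 156² + 4·454957 = 24336 + 1819828 = 1844164; √1844164 = 1358.
q = (−156 + 1358)/2 = 601, and p = q + 156 = 757.
Check: 601 · 757 = 454957.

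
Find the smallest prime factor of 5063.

61

5063 is odd.
Digit sum 14, not divisible by 3.
Ends in 3: not divisible by 5.
7: 5063 = 7·723 + 2
11: 5063 = 11·460 + 3
13: 5063 = 13·389 + 6
17: 5063 = 17·297 + 14
19: 5063 = 19·266 + 9
23: 5063 = 23·220 + 3
29: 5063 = 29·174 + 17
31: 5063 = 31·163 + 10
37: 5063 = 37·136 + 31
41: 5063 = 41·123 + 20
43: 5063 = 43·117 + 32
47: 5063 = 47·107 + 34
53: 5063 = 53·95 + 28
59: 5063 = 59·85 + 48
61: 5063 = 61·83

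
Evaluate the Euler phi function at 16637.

16380

Factor: 16637 = 127 · 131.
φ(16637) = (127−1) · (131−1) = 126 · 130 = 16380.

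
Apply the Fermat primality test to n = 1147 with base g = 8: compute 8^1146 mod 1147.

8^1 ≡ 8 (mod 1147)
8^2 ≡ 8^2 = 64 ≡ 64 (mod 1147)
8^4 ≡ 64^2 = 4096 ≡ 655 (mod 1147)
8^8 ≡ 655^2 = 429025 ≡ 47 (mod 1147)
8^16 ≡ 47^2 = 2209 ≡ 1062 (mod 1147)
8^32 ≡ 1062^2 = 1127844 ≡ 343 (mod 1147)
8^64 ≡ 343^2 = 117649 ≡ 655 (mod 1147)
8^128 ≡ 655^2 = 429025 ≡ 47 (mod 1147)
8^256 ≡ 47^2 = 2209 ≡ 1062 (mod 1147)
8^512 ≡ 1062^2 = 1127844 ≡ 343 (mod 1147)
8^1024 ≡ 343^2 = 117649 ≡ 655 (mod 1147)
1146 = 1024 + 64 + 32 + 16 + 8 + 2 in binary powers of 2.
So 8^1146 ≡ 655 · 655 · 343 · 1062 · 47 · 64 ≡ 628 (mod 1147).
Since 628 ≠ 1, base 8 is a Fermat witness: 1147 is composite.

628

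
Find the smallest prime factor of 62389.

89

62389 is odd.
Digit sum 28, not divisible by 3.
Ends in 9: not divisible by 5.
7: 62389 = 7·8912 + 5
11: 62389 = 11·5671 + 8
13: 62389 = 13·4799 + 2
17: 62389 = 17·3669 + 16
19: 62389 = 19·3283 + 12
23: 62389 = 23·2712 + 13
29: 62389 = 29·2151 + 10
31: 62389 = 31·2012 + 17
37: 62389 = 37·1686 + 7
41: 62389 = 41·1521 + 28
43: 62389 = 43·1450 + 39
47: 62389 = 47·1327 + 20
53: 62389 = 53·1177 + 8
59: 62389 = 59·1057 + 26
61: 62389 = 61·1022 + 47
67: 62389 = 67·931 + 12
71: 62389 = 71·878 + 51
73: 62389 = 73·854 + 47
79: 62389 = 79·789 + 58
83: 62389 = 83·751 + 56
89: 62389 = 89·701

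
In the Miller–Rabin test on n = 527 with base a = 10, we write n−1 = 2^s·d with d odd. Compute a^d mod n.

527 − 1 = 526 = 2^1 · 263, so d = 263.
10^1 ≡ 10 (mod 527)
10^2 ≡ 10^2 = 100 ≡ 100 (mod 527)
10^4 ≡ 100^2 = 10000 ≡ 514 (mod 527)
10^8 ≡ 514^2 = 264196 ≡ 169 (mod 527)
10^16 ≡ 169^2 = 28561 ≡ 103 (mod 527)
10^32 ≡ 103^2 = 10609 ≡ 69 (mod 527)
10^64 ≡ 69^2 = 4761 ≡ 18 (mod 527)
10^128 ≡ 18^2 = 324 ≡ 324 (mod 527)
10^256 ≡ 324^2 = 104976 ≡ 103 (mod 527)
263 = 256 + 4 + 2 + 1 in binary powers of 2.
So 10^263 ≡ 103 · 514 · 100 · 10 ≡ 107 (mod 527).
Squaring chain: 107; never reaches −1, so base 10 is a Miller–Rabin witness that 527 is composite.

107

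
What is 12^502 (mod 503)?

1

12^1 ≡ 12 (mod 503)
12^2 ≡ 12^2 = 144 ≡ 144 (mod 503)
12^4 ≡ 144^2 = 20736 ≡ 113 (mod 503)
12^8 ≡ 113^2 = 12769 ≡ 194 (mod 503)
12^16 ≡ 194^2 = 37636 ≡ 414 (mod 503)
12^32 ≡ 414^2 = 171396 ≡ 376 (mod 503)
12^64 ≡ 376^2 = 141376 ≡ 33 (mod 503)
12^128 ≡ 33^2 = 1089 ≡ 83 (mod 503)
12^256 ≡ 83^2 = 6889 ≡ 350 (mod 503)
502 = 256 + 128 + 64 + 32 + 16 + 4 + 2 in binary powers of 2.
So 12^502 ≡ 350 · 83 · 33 · 376 · 414 · 113 · 144 ≡ 1 (mod 503).
Since the result is 1, base 12 gives no evidence that 503 is composite.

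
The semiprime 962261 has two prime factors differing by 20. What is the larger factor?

Since p = q + 20, we have 962261 = q(q + 20), so q² + 20q − 962261 = 0.
Discriminant: 20² + 4·962261 = 400 + 3849044 = 3849444; √3849444 = 1962.
q = (−20 + 1962)/2 = 971, and p = q + 20 = 991.
Check: 971 · 991 = 962261.

991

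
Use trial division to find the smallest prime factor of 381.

3

381 is odd.
Digit sum 12, divisible by 3.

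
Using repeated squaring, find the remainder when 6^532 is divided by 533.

373

6^1 ≡ 6 (mod 533)
6^2 ≡ 6^2 = 36 ≡ 36 (mod 533)
6^4 ≡ 36^2 = 1296 ≡ 230 (mod 533)
6^8 ≡ 230^2 = 52900 ≡ 133 (mod 533)
6^16 ≡ 133^2 = 17689 ≡ 100 (mod 533)
6^32 ≡ 100^2 = 10000 ≡ 406 (mod 533)
6^64 ≡ 406^2 = 164836 ≡ 139 (mod 533)
6^128 ≡ 139^2 = 19321 ≡ 133 (mod 533)
6^256 ≡ 133^2 = 17689 ≡ 100 (mod 533)
6^512 ≡ 100^2 = 10000 ≡ 406 (mod 533)
532 = 512 + 16 + 4 in binary powers of 2.
So 6^532 ≡ 406 · 100 · 230 ≡ 373 (mod 533).
Since 373 ≠ 1, base 6 is a Fermat witness: 533 is composite.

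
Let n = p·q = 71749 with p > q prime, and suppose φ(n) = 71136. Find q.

φ(n) = (p−1)(q−1) = n − (p+q) + 1, so p + q = 71749 − 71136 + 1 = 614.
p and q are the roots of t² − 614t + 71749 = 0.
Discriminant: 614² − 4·71749 = 376996 − 286996 = 90000; √90000 = 300.
q = (614 − 300)/2 = 157, p = (614 + 300)/2 = 457.
Check: 157 · 457 = 71749.

157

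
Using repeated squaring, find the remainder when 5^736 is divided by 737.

5^1 ≡ 5 (mod 737)
5^2 ≡ 5^2 = 25 ≡ 25 (mod 737)
5^4 ≡ 25^2 = 625 ≡ 625 (mod 737)
5^8 ≡ 625^2 = 390625 ≡ 15 (mod 737)
5^16 ≡ 15^2 = 225 ≡ 225 (mod 737)
5^32 ≡ 225^2 = 50625 ≡ 509 (mod 737)
5^64 ≡ 509^2 = 259081 ≡ 394 (mod 737)
5^128 ≡ 394^2 = 155236 ≡ 466 (mod 737)
5^256 ≡ 466^2 = 217156 ≡ 478 (mod 737)
5^512 ≡ 478^2 = 228484 ≡ 14 (mod 737)
736 = 512 + 128 + 64 + 32 in binary powers of 2.
So 5^736 ≡ 14 · 466 · 394 · 509 ≡ 643 (mod 737).
Since 643 ≠ 1, base 5 is a Fermat witness: 737 is composite.

643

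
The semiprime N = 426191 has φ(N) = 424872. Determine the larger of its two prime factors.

757

φ(n) = (p−1)(q−1) = n − (p+q) + 1, so p + q = 426191 − 424872 + 1 = 1320.
p and q are the roots of t² − 1320t + 426191 = 0.
Discriminant: 1320² − 4·426191 = 1742400 − 1704764 = 37636; √37636 = 194.
q = (1320 − 194)/2 = 563, p = (1320 + 194)/2 = 757.
Check: 563 · 757 = 426191.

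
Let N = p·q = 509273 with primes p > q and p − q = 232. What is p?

Since p = q + 232, we have 509273 = q(q + 232), so q² + 232q − 509273 = 0.
Discriminant: 232² + 4·509273 = 53824 + 2037092 = 2090916; √2090916 = 1446.
q = (−232 + 1446)/2 = 607, and p = q + 232 = 839.
Check: 607 · 839 = 509273.

839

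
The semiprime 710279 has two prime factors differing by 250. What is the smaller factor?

Since p = q + 250, we have 710279 = q(q + 250), so q² + 250q − 710279 = 0.
Discriminant: 250² + 4·710279 = 62500 + 2841116 = 2903616; √2903616 = 1704.
q = (−250 + 1704)/2 = 727, and p = q + 250 = 977.
Check: 727 · 977 = 710279.

727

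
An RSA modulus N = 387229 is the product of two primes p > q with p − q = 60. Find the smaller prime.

Since p = q + 60, we have 387229 = q(q + 60), so q² + 60q − 387229 = 0.
Discriminant: 60² + 4·387229 = 3600 + 1548916 = 1552516; √1552516 = 1246.
q = (−60 + 1246)/2 = 593, and p = q + 60 = 653.
Check: 593 · 653 = 387229.

593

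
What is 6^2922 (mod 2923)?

6^1 ≡ 6 (mod 2923)
6^2 ≡ 6^2 = 36 ≡ 36 (mod 2923)
6^4 ≡ 36^2 = 1296 ≡ 1296 (mod 2923)
6^8 ≡ 1296^2 = 1679616 ≡ 1814 (mod 2923)
6^16 ≡ 1814^2 = 3290596 ≡ 2221 (mod 2923)
6^32 ≡ 2221^2 = 4932841 ≡ 1740 (mod 2923)
6^64 ≡ 1740^2 = 3027600 ≡ 2295 (mod 2923)
6^128 ≡ 2295^2 = 5267025 ≡ 2702 (mod 2923)
6^256 ≡ 2702^2 = 7300804 ≡ 2073 (mod 2923)
6^512 ≡ 2073^2 = 4297329 ≡ 519 (mod 2923)
6^1024 ≡ 519^2 = 269361 ≡ 445 (mod 2923)
6^2048 ≡ 445^2 = 198025 ≡ 2184 (mod 2923)
2922 = 2048 + 512 + 256 + 64 + 32 + 8 + 2 in binary powers of 2.
So 6^2922 ≡ 2184 · 519 · 2073 · 2295 · 1740 · 1814 · 36 ≡ 1960 (mod 2923).
Since 1960 ≠ 1, base 6 is a Fermat witness: 2923 is composite.

1960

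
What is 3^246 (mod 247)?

144

3^1 ≡ 3 (mod 247)
3^2 ≡ 3^2 = 9 ≡ 9 (mod 247)
3^4 ≡ 9^2 = 81 ≡ 81 (mod 247)
3^8 ≡ 81^2 = 6561 ≡ 139 (mod 247)
3^16 ≡ 139^2 = 19321 ≡ 55 (mod 247)
3^32 ≡ 55^2 = 3025 ≡ 61 (mod 247)
3^64 ≡ 61^2 = 3721 ≡ 16 (mod 247)
3^128 ≡ 16^2 = 256 ≡ 9 (mod 247)
246 = 128 + 64 + 32 + 16 + 4 + 2 in binary powers of 2.
So 3^246 ≡ 9 · 16 · 61 · 55 · 81 · 9 ≡ 144 (mod 247).
Since 144 ≠ 1, base 3 is a Fermat witness: 247 is composite.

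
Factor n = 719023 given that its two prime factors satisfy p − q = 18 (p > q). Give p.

857

Since p = q + 18, we have 719023 = q(q + 18), so q² + 18q − 719023 = 0.
Discriminant: 18² + 4·719023 = 324 + 2876092 = 2876416; √2876416 = 1696.
q = (−18 + 1696)/2 = 839, and p = q + 18 = 857.
Check: 839 · 857 = 719023.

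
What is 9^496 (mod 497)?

219

9^1 ≡ 9 (mod 497)
9^2 ≡ 9^2 = 81 ≡ 81 (mod 497)
9^4 ≡ 81^2 = 6561 ≡ 100 (mod 497)
9^8 ≡ 100^2 = 10000 ≡ 60 (mod 497)
9^16 ≡ 60^2 = 3600 ≡ 121 (mod 497)
9^32 ≡ 121^2 = 14641 ≡ 228 (mod 497)
9^64 ≡ 228^2 = 51984 ≡ 296 (mod 497)
9^128 ≡ 296^2 = 87616 ≡ 144 (mod 497)
9^256 ≡ 144^2 = 20736 ≡ 359 (mod 497)
496 = 256 + 128 + 64 + 32 + 16 in binary powers of 2.
So 9^496 ≡ 359 · 144 · 296 · 228 · 121 ≡ 219 (mod 497).
Since 219 ≠ 1, base 9 is a Fermat witness: 497 is composite.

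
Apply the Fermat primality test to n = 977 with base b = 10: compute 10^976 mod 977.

10^1 ≡ 10 (mod 977)
10^2 ≡ 10^2 = 100 ≡ 100 (mod 977)
10^4 ≡ 100^2 = 10000 ≡ 230 (mod 977)
10^8 ≡ 230^2 = 52900 ≡ 142 (mod 977)
10^16 ≡ 142^2 = 20164 ≡ 624 (mod 977)
10^32 ≡ 624^2 = 389376 ≡ 530 (mod 977)
10^64 ≡ 530^2 = 280900 ≡ 501 (mod 977)
10^128 ≡ 501^2 = 251001 ≡ 889 (mod 977)
10^256 ≡ 889^2 = 790321 ≡ 905 (mod 977)
10^512 ≡ 905^2 = 819025 ≡ 299 (mod 977)
976 = 512 + 256 + 128 + 64 + 16 in binary powers of 2.
So 10^976 ≡ 299 · 905 · 889 · 501 · 624 ≡ 1 (mod 977).
Since the result is 1, base 10 gives no evidence that 977 is composite.

1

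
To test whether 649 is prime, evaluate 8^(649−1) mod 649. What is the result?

8^1 ≡ 8 (mod 649)
8^2 ≡ 8^2 = 64 ≡ 64 (mod 649)
8^4 ≡ 64^2 = 4096 ≡ 202 (mod 649)
8^8 ≡ 202^2 = 40804 ≡ 566 (mod 649)
8^16 ≡ 566^2 = 320356 ≡ 399 (mod 649)
8^32 ≡ 399^2 = 159201 ≡ 196 (mod 649)
8^64 ≡ 196^2 = 38416 ≡ 125 (mod 649)
8^128 ≡ 125^2 = 15625 ≡ 49 (mod 649)
8^256 ≡ 49^2 = 2401 ≡ 454 (mod 649)
8^512 ≡ 454^2 = 206116 ≡ 383 (mod 649)
648 = 512 + 128 + 8 in binary powers of 2.
So 8^648 ≡ 383 · 49 · 566 ≡ 588 (mod 649).
Since 588 ≠ 1, base 8 is a Fermat witness: 649 is composite.

588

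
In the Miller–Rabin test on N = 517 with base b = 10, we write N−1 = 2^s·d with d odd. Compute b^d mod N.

43

517 − 1 = 516 = 2^2 · 129, so d = 129.
10^1 ≡ 10 (mod 517)
10^2 ≡ 10^2 = 100 ≡ 100 (mod 517)
10^4 ≡ 100^2 = 10000 ≡ 177 (mod 517)
10^8 ≡ 177^2 = 31329 ≡ 309 (mod 517)
10^16 ≡ 309^2 = 95481 ≡ 353 (mod 517)
10^32 ≡ 353^2 = 124609 ≡ 12 (mod 517)
10^64 ≡ 12^2 = 144 ≡ 144 (mod 517)
10^128 ≡ 144^2 = 20736 ≡ 56 (mod 517)
129 = 128 + 1 in binary powers of 2.
So 10^129 ≡ 56 · 10 ≡ 43 (mod 517).
Squaring chain: 43 → 298; never reaches −1, so base 10 is a Miller–Rabin witness that 517 is composite.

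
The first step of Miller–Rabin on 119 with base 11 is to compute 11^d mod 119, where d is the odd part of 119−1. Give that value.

114

119 − 1 = 118 = 2^1 · 59, so d = 59.
11^1 ≡ 11 (mod 119)
11^2 ≡ 11^2 = 121 ≡ 2 (mod 119)
11^4 ≡ 2^2 = 4 ≡ 4 (mod 119)
11^8 ≡ 4^2 = 16 ≡ 16 (mod 119)
11^16 ≡ 16^2 = 256 ≡ 18 (mod 119)
11^32 ≡ 18^2 = 324 ≡ 86 (mod 119)
59 = 32 + 16 + 8 + 2 + 1 in binary powers of 2.
So 11^59 ≡ 86 · 18 · 16 · 2 · 11 ≡ 114 (mod 119).
Squaring chain: 114; never reaches −1, so base 11 is a Miller–Rabin witness that 119 is composite.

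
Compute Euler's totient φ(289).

272

Factor: 289 = 17^2.
φ(289) = 17^1·(17−1) = 272.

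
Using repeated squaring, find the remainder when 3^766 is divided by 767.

3^1 ≡ 3 (mod 767)
3^2 ≡ 3^2 = 9 ≡ 9 (mod 767)
3^4 ≡ 9^2 = 81 ≡ 81 (mod 767)
3^8 ≡ 81^2 = 6561 ≡ 425 (mod 767)
3^16 ≡ 425^2 = 180625 ≡ 380 (mod 767)
3^32 ≡ 380^2 = 144400 ≡ 204 (mod 767)
3^64 ≡ 204^2 = 41616 ≡ 198 (mod 767)
3^128 ≡ 198^2 = 39204 ≡ 87 (mod 767)
3^256 ≡ 87^2 = 7569 ≡ 666 (mod 767)
3^512 ≡ 666^2 = 443556 ≡ 230 (mod 767)
766 = 512 + 128 + 64 + 32 + 16 + 8 + 4 + 2 in binary powers of 2.
So 3^766 ≡ 230 · 87 · 198 · 204 · 380 · 425 · 81 · 9 ≡ 146 (mod 767).
Since 146 ≠ 1, base 3 is a Fermat witness: 767 is composite.

146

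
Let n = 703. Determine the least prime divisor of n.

703 is odd.
Digit sum 10, not divisible by 3.
Ends in 3: not divisible by 5.
7: 703 = 7·100 + 3
11: 703 = 11·63 + 10
13: 703 = 13·54 + 1
17: 703 = 17·41 + 6
19: 703 = 19·37

19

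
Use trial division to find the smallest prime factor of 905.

5

905 is odd.
Digit sum 14, not divisible by 3.
Ends in 5: divisible by 5.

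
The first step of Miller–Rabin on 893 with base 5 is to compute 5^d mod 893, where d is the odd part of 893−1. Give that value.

893 − 1 = 892 = 2^2 · 223, so d = 223.
5^1 ≡ 5 (mod 893)
5^2 ≡ 5^2 = 25 ≡ 25 (mod 893)
5^4 ≡ 25^2 = 625 ≡ 625 (mod 893)
5^8 ≡ 625^2 = 390625 ≡ 384 (mod 893)
5^16 ≡ 384^2 = 147456 ≡ 111 (mod 893)
5^32 ≡ 111^2 = 12321 ≡ 712 (mod 893)
5^64 ≡ 712^2 = 506944 ≡ 613 (mod 893)
5^128 ≡ 613^2 = 375769 ≡ 709 (mod 893)
223 = 128 + 64 + 16 + 8 + 4 + 2 + 1 in binary powers of 2.
So 5^223 ≡ 709 · 613 · 111 · 384 · 625 · 25 · 5 ≡ 453 (mod 893).
Squaring chain: 453 → 712; never reaches −1, so base 5 is a Miller–Rabin witness that 893 is composite.

453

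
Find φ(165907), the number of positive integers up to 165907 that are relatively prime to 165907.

Factor: 165907 = 7 · 137 · 173.
φ(165907) = (7−1) · (137−1) · (173−1) = 6 · 136 · 172 = 140352.

140352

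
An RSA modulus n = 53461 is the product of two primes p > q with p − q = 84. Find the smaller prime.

Since p = q + 84, we have 53461 = q(q + 84), so q² + 84q − 53461 = 0.
Discriminant: 84² + 4·53461 = 7056 + 213844 = 220900; √220900 = 470.
q = (−84 + 470)/2 = 193, and p = q + 84 = 277.
Check: 193 · 277 = 53461.

193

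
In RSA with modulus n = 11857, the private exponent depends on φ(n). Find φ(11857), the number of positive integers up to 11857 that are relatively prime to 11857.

11620

Factor: 11857 = 71 · 167.
φ(11857) = (71−1) · (167−1) = 70 · 166 = 11620.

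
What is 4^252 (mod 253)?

236

4^1 ≡ 4 (mod 253)
4^2 ≡ 4^2 = 16 ≡ 16 (mod 253)
4^4 ≡ 16^2 = 256 ≡ 3 (mod 253)
4^8 ≡ 3^2 = 9 ≡ 9 (mod 253)
4^16 ≡ 9^2 = 81 ≡ 81 (mod 253)
4^32 ≡ 81^2 = 6561 ≡ 236 (mod 253)
4^64 ≡ 236^2 = 55696 ≡ 36 (mod 253)
4^128 ≡ 36^2 = 1296 ≡ 31 (mod 253)
252 = 128 + 64 + 32 + 16 + 8 + 4 in binary powers of 2.
So 4^252 ≡ 31 · 36 · 236 · 81 · 9 · 3 ≡ 236 (mod 253).
Since 236 ≠ 1, base 4 is a Fermat witness: 253 is composite.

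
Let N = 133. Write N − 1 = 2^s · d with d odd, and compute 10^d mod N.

133 − 1 = 132 = 2^2 · 33, so d = 33.
10^1 ≡ 10 (mod 133)
10^2 ≡ 10^2 = 100 ≡ 100 (mod 133)
10^4 ≡ 100^2 = 10000 ≡ 25 (mod 133)
10^8 ≡ 25^2 = 625 ≡ 93 (mod 133)
10^16 ≡ 93^2 = 8649 ≡ 4 (mod 133)
10^32 ≡ 4^2 = 16 ≡ 16 (mod 133)
33 = 32 + 1 in binary powers of 2.
So 10^33 ≡ 16 · 10 ≡ 27 (mod 133).
Squaring chain: 27 → 64; never reaches −1, so base 10 is a Miller–Rabin witness that 133 is composite.

27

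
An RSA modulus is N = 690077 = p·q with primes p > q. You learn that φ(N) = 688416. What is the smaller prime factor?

φ(n) = (p−1)(q−1) = n − (p+q) + 1, so p + q = 690077 − 688416 + 1 = 1662.
p and q are the roots of t² − 1662t + 690077 = 0.
Discriminant: 1662² − 4·690077 = 2762244 − 2760308 = 1936; √1936 = 44.
q = (1662 − 44)/2 = 809, p = (1662 + 44)/2 = 853.
Check: 809 · 853 = 690077.

809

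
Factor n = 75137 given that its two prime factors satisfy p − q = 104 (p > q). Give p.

331

Since p = q + 104, we have 75137 = q(q + 104), so q² + 104q − 75137 = 0.
Discriminant: 104² + 4·75137 = 10816 + 300548 = 311364; √311364 = 558.
q = (−104 + 558)/2 = 227, and p = q + 104 = 331.
Check: 227 · 331 = 75137.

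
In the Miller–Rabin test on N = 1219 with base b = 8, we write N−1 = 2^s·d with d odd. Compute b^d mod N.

393

1219 − 1 = 1218 = 2^1 · 609, so d = 609.
8^1 ≡ 8 (mod 1219)
8^2 ≡ 8^2 = 64 ≡ 64 (mod 1219)
8^4 ≡ 64^2 = 4096 ≡ 439 (mod 1219)
8^8 ≡ 439^2 = 192721 ≡ 119 (mod 1219)
8^16 ≡ 119^2 = 14161 ≡ 752 (mod 1219)
8^32 ≡ 752^2 = 565504 ≡ 1107 (mod 1219)
8^64 ≡ 1107^2 = 1225449 ≡ 354 (mod 1219)
8^128 ≡ 354^2 = 125316 ≡ 978 (mod 1219)
8^256 ≡ 978^2 = 956484 ≡ 788 (mod 1219)
8^512 ≡ 788^2 = 620944 ≡ 473 (mod 1219)
609 = 512 + 64 + 32 + 1 in binary powers of 2.
So 8^609 ≡ 473 · 354 · 1107 · 8 ≡ 393 (mod 1219).
Squaring chain: 393; never reaches −1, so base 8 is a Miller–Rabin witness that 1219 is composite.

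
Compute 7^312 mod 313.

1

7^1 ≡ 7 (mod 313)
7^2 ≡ 7^2 = 49 ≡ 49 (mod 313)
7^4 ≡ 49^2 = 2401 ≡ 210 (mod 313)
7^8 ≡ 210^2 = 44100 ≡ 280 (mod 313)
7^16 ≡ 280^2 = 78400 ≡ 150 (mod 313)
7^32 ≡ 150^2 = 22500 ≡ 277 (mod 313)
7^64 ≡ 277^2 = 76729 ≡ 44 (mod 313)
7^128 ≡ 44^2 = 1936 ≡ 58 (mod 313)
7^256 ≡ 58^2 = 3364 ≡ 234 (mod 313)
312 = 256 + 32 + 16 + 8 in binary powers of 2.
So 7^312 ≡ 234 · 277 · 150 · 280 ≡ 1 (mod 313).
Since the result is 1, base 7 gives no evidence that 313 is composite.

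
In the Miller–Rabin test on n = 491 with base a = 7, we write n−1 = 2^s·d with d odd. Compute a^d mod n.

491 − 1 = 490 = 2^1 · 245, so d = 245.
7^1 ≡ 7 (mod 491)
7^2 ≡ 7^2 = 49 ≡ 49 (mod 491)
7^4 ≡ 49^2 = 2401 ≡ 437 (mod 491)
7^8 ≡ 437^2 = 190969 ≡ 461 (mod 491)
7^16 ≡ 461^2 = 212521 ≡ 409 (mod 491)
7^32 ≡ 409^2 = 167281 ≡ 341 (mod 491)
7^64 ≡ 341^2 = 116281 ≡ 405 (mod 491)
7^128 ≡ 405^2 = 164025 ≡ 31 (mod 491)
245 = 128 + 64 + 32 + 16 + 4 + 1 in binary powers of 2.
So 7^245 ≡ 31 · 405 · 341 · 409 · 437 · 7 ≡ 490 (mod 491).
Since 7^d ≡ 490 (mod 491), base 7 does not prove 491 composite.

490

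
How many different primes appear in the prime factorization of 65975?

4

65975 = 5^2 · 2639
2639 = 7 · 377
377 = 13 · 29
65975 = 5^2 · 7 · 13 · 29, which has 4 distinct prime factors.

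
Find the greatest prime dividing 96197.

96197 = 19 · 5063
5063 = 61 · 83
83 is prime.
So 96197 = 19 · 61 · 83; the largest prime factor is 83.

83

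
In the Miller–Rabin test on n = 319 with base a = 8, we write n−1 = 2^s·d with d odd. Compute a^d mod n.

205

319 − 1 = 318 = 2^1 · 159, so d = 159.
8^1 ≡ 8 (mod 319)
8^2 ≡ 8^2 = 64 ≡ 64 (mod 319)
8^4 ≡ 64^2 = 4096 ≡ 268 (mod 319)
8^8 ≡ 268^2 = 71824 ≡ 49 (mod 319)
8^16 ≡ 49^2 = 2401 ≡ 168 (mod 319)
8^32 ≡ 168^2 = 28224 ≡ 152 (mod 319)
8^64 ≡ 152^2 = 23104 ≡ 136 (mod 319)
8^128 ≡ 136^2 = 18496 ≡ 313 (mod 319)
159 = 128 + 16 + 8 + 4 + 2 + 1 in binary powers of 2.
So 8^159 ≡ 313 · 168 · 49 · 268 · 64 · 8 ≡ 205 (mod 319).
Squaring chain: 205; never reaches −1, so base 8 is a Miller–Rabin witness that 319 is composite.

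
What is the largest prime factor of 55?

11

55 = 5 · 11
11 is prime.
So 55 = 5 · 11; the largest prime factor is 11.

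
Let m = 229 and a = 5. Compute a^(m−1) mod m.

1

5^1 ≡ 5 (mod 229)
5^2 ≡ 5^2 = 25 ≡ 25 (mod 229)
5^4 ≡ 25^2 = 625 ≡ 167 (mod 229)
5^8 ≡ 167^2 = 27889 ≡ 180 (mod 229)
5^16 ≡ 180^2 = 32400 ≡ 111 (mod 229)
5^32 ≡ 111^2 = 12321 ≡ 184 (mod 229)
5^64 ≡ 184^2 = 33856 ≡ 193 (mod 229)
5^128 ≡ 193^2 = 37249 ≡ 151 (mod 229)
228 = 128 + 64 + 32 + 4 in binary powers of 2.
So 5^228 ≡ 151 · 193 · 184 · 167 ≡ 1 (mod 229).
Since the result is 1, base 5 gives no evidence that 229 is composite.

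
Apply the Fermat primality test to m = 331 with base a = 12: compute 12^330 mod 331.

1

12^1 ≡ 12 (mod 331)
12^2 ≡ 12^2 = 144 ≡ 144 (mod 331)
12^4 ≡ 144^2 = 20736 ≡ 214 (mod 331)
12^8 ≡ 214^2 = 45796 ≡ 118 (mod 331)
12^16 ≡ 118^2 = 13924 ≡ 22 (mod 331)
12^32 ≡ 22^2 = 484 ≡ 153 (mod 331)
12^64 ≡ 153^2 = 23409 ≡ 239 (mod 331)
12^128 ≡ 239^2 = 57121 ≡ 189 (mod 331)
12^256 ≡ 189^2 = 35721 ≡ 304 (mod 331)
330 = 256 + 64 + 8 + 2 in binary powers of 2.
So 12^330 ≡ 304 · 239 · 118 · 144 ≡ 1 (mod 331).
Since the result is 1, base 12 gives no evidence that 331 is composite.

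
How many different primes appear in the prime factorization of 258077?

258077 = 17^2 · 893
893 = 19 · 47
258077 = 17^2 · 19 · 47, which has 3 distinct prime factors.

3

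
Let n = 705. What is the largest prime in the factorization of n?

47

705 = 3 · 235
235 = 5 · 47
47 is prime.
So 705 = 3 · 5 · 47; the largest prime factor is 47.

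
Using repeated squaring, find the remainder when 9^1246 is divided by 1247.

552

9^1 ≡ 9 (mod 1247)
9^2 ≡ 9^2 = 81 ≡ 81 (mod 1247)
9^4 ≡ 81^2 = 6561 ≡ 326 (mod 1247)
9^8 ≡ 326^2 = 106276 ≡ 281 (mod 1247)
9^16 ≡ 281^2 = 78961 ≡ 400 (mod 1247)
9^32 ≡ 400^2 = 160000 ≡ 384 (mod 1247)
9^64 ≡ 384^2 = 147456 ≡ 310 (mod 1247)
9^128 ≡ 310^2 = 96100 ≡ 81 (mod 1247)
9^256 ≡ 81^2 = 6561 ≡ 326 (mod 1247)
9^512 ≡ 326^2 = 106276 ≡ 281 (mod 1247)
9^1024 ≡ 281^2 = 78961 ≡ 400 (mod 1247)
1246 = 1024 + 128 + 64 + 16 + 8 + 4 + 2 in binary powers of 2.
So 9^1246 ≡ 400 · 81 · 310 · 400 · 281 · 326 · 81 ≡ 552 (mod 1247).
Since 552 ≠ 1, base 9 is a Fermat witness: 1247 is composite.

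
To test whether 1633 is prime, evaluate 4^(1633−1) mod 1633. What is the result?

1222

4^1 ≡ 4 (mod 1633)
4^2 ≡ 4^2 = 16 ≡ 16 (mod 1633)
4^4 ≡ 16^2 = 256 ≡ 256 (mod 1633)
4^8 ≡ 256^2 = 65536 ≡ 216 (mod 1633)
4^16 ≡ 216^2 = 46656 ≡ 932 (mod 1633)
4^32 ≡ 932^2 = 868624 ≡ 1501 (mod 1633)
4^64 ≡ 1501^2 = 2253001 ≡ 1094 (mod 1633)
4^128 ≡ 1094^2 = 1196836 ≡ 1480 (mod 1633)
4^256 ≡ 1480^2 = 2190400 ≡ 547 (mod 1633)
4^512 ≡ 547^2 = 299209 ≡ 370 (mod 1633)
4^1024 ≡ 370^2 = 136900 ≡ 1361 (mod 1633)
1632 = 1024 + 512 + 64 + 32 in binary powers of 2.
So 4^1632 ≡ 1361 · 370 · 1094 · 1501 ≡ 1222 (mod 1633).
Since 1222 ≠ 1, base 4 is a Fermat witness: 1633 is composite.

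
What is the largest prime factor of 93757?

61

93757 = 29 · 3233
3233 = 53 · 61
61 is prime.
So 93757 = 29 · 53 · 61; the largest prime factor is 61.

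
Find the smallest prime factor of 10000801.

47

10000801 is odd.
Digit sum 10, not divisible by 3.
Ends in 1: not divisible by 5.
7: 10000801 = 7·1428685 + 6
11: 10000801 = 11·909163 + 8
13: 10000801 = 13·769292 + 5
17: 10000801 = 17·588282 + 7
19: 10000801 = 19·526357 + 18
23: 10000801 = 23·434817 + 10
29: 10000801 = 29·344855 + 6
31: 10000801 = 31·322606 + 15
37: 10000801 = 37·270291 + 34
41: 10000801 = 41·243921 + 40
43: 10000801 = 43·232576 + 33
47: 10000801 = 47·212783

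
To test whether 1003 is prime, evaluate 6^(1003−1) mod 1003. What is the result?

6^1 ≡ 6 (mod 1003)
6^2 ≡ 6^2 = 36 ≡ 36 (mod 1003)
6^4 ≡ 36^2 = 1296 ≡ 293 (mod 1003)
6^8 ≡ 293^2 = 85849 ≡ 594 (mod 1003)
6^16 ≡ 594^2 = 352836 ≡ 783 (mod 1003)
6^32 ≡ 783^2 = 613089 ≡ 256 (mod 1003)
6^64 ≡ 256^2 = 65536 ≡ 341 (mod 1003)
6^128 ≡ 341^2 = 116281 ≡ 936 (mod 1003)
6^256 ≡ 936^2 = 876096 ≡ 477 (mod 1003)
6^512 ≡ 477^2 = 227529 ≡ 851 (mod 1003)
1002 = 512 + 256 + 128 + 64 + 32 + 8 + 2 in binary powers of 2.
So 6^1002 ≡ 851 · 477 · 936 · 341 · 256 · 594 · 36 ≡ 134 (mod 1003).
Since 134 ≠ 1, base 6 is a Fermat witness: 1003 is composite.

134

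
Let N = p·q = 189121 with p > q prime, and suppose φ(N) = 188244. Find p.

499

φ(n) = (p−1)(q−1) = n − (p+q) + 1, so p + q = 189121 − 188244 + 1 = 878.
p and q are the roots of t² − 878t + 189121 = 0.
Discriminant: 878² − 4·189121 = 770884 − 756484 = 14400; √14400 = 120.
q = (878 − 120)/2 = 379, p = (878 + 120)/2 = 499.
Check: 379 · 499 = 189121.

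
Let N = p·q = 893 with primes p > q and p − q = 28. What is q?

19

Since p = q + 28, we have 893 = q(q + 28), so q² + 28q − 893 = 0.
Discriminant: 28² + 4·893 = 784 + 3572 = 4356; √4356 = 66.
q = (−28 + 66)/2 = 19, and p = q + 28 = 47.
Check: 19 · 47 = 893.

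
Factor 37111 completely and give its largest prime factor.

37111 = 17 · 2183
2183 = 37 · 59
59 is prime.
So 37111 = 17 · 37 · 59; the largest prime factor is 59.

59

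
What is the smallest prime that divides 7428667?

41

7428667 is odd.
Digit sum 40, not divisible by 3.
Ends in 7: not divisible by 5.
7: 7428667 = 7·1061238 + 1
11: 7428667 = 11·675333 + 4
13: 7428667 = 13·571435 + 12
17: 7428667 = 17·436980 + 7
19: 7428667 = 19·390982 + 9
23: 7428667 = 23·322985 + 12
29: 7428667 = 29·256160 + 27
31: 7428667 = 31·239634 + 13
37: 7428667 = 37·200774 + 29
41: 7428667 = 41·181187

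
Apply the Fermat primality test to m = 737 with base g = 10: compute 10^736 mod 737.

23

10^1 ≡ 10 (mod 737)
10^2 ≡ 10^2 = 100 ≡ 100 (mod 737)
10^4 ≡ 100^2 = 10000 ≡ 419 (mod 737)
10^8 ≡ 419^2 = 175561 ≡ 155 (mod 737)
10^16 ≡ 155^2 = 24025 ≡ 441 (mod 737)
10^32 ≡ 441^2 = 194481 ≡ 650 (mod 737)
10^64 ≡ 650^2 = 422500 ≡ 199 (mod 737)
10^128 ≡ 199^2 = 39601 ≡ 540 (mod 737)
10^256 ≡ 540^2 = 291600 ≡ 485 (mod 737)
10^512 ≡ 485^2 = 235225 ≡ 122 (mod 737)
736 = 512 + 128 + 64 + 32 in binary powers of 2.
So 10^736 ≡ 122 · 540 · 199 · 650 ≡ 23 (mod 737).
Since 23 ≠ 1, base 10 is a Fermat witness: 737 is composite.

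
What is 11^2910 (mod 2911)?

2533

11^1 ≡ 11 (mod 2911)
11^2 ≡ 11^2 = 121 ≡ 121 (mod 2911)
11^4 ≡ 121^2 = 14641 ≡ 86 (mod 2911)
11^8 ≡ 86^2 = 7396 ≡ 1574 (mod 2911)
11^16 ≡ 1574^2 = 2477476 ≡ 215 (mod 2911)
11^32 ≡ 215^2 = 46225 ≡ 2560 (mod 2911)
11^64 ≡ 2560^2 = 6553600 ≡ 939 (mod 2911)
11^128 ≡ 939^2 = 881721 ≡ 2599 (mod 2911)
11^256 ≡ 2599^2 = 6754801 ≡ 1281 (mod 2911)
11^512 ≡ 1281^2 = 1640961 ≡ 2068 (mod 2911)
11^1024 ≡ 2068^2 = 4276624 ≡ 365 (mod 2911)
11^2048 ≡ 365^2 = 133225 ≡ 2230 (mod 2911)
2910 = 2048 + 512 + 256 + 64 + 16 + 8 + 4 + 2 in binary powers of 2.
So 11^2910 ≡ 2230 · 2068 · 1281 · 939 · 215 · 1574 · 86 · 121 ≡ 2533 (mod 2911).
Since 2533 ≠ 1, base 11 is a Fermat witness: 2911 is composite.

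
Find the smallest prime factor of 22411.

73

22411 is odd.
Digit sum 10, not divisible by 3.
Ends in 1: not divisible by 5.
7: 22411 = 7·3201 + 4
11: 22411 = 11·2037 + 4
13: 22411 = 13·1723 + 12
17: 22411 = 17·1318 + 5
19: 22411 = 19·1179 + 10
23: 22411 = 23·974 + 9
29: 22411 = 29·772 + 23
31: 22411 = 31·722 + 29
37: 22411 = 37·605 + 26
41: 22411 = 41·546 + 25
43: 22411 = 43·521 + 8
47: 22411 = 47·476 + 39
53: 22411 = 53·422 + 45
59: 22411 = 59·379 + 50
61: 22411 = 61·367 + 24
67: 22411 = 67·334 + 33
71: 22411 = 71·315 + 46
73: 22411 = 73·307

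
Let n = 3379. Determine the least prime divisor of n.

3379 is odd.
Digit sum 22, not divisible by 3.
Ends in 9: not divisible by 5.
7: 3379 = 7·482 + 5
11: 3379 = 11·307 + 2
13: 3379 = 13·259 + 12
17: 3379 = 17·198 + 13
19: 3379 = 19·177 + 16
23: 3379 = 23·146 + 21
29: 3379 = 29·116 + 15
31: 3379 = 31·109

31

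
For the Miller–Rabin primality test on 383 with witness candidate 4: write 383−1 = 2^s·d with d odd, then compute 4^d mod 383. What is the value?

1

383 − 1 = 382 = 2^1 · 191, so d = 191.
4^1 ≡ 4 (mod 383)
4^2 ≡ 4^2 = 16 ≡ 16 (mod 383)
4^4 ≡ 16^2 = 256 ≡ 256 (mod 383)
4^8 ≡ 256^2 = 65536 ≡ 43 (mod 383)
4^16 ≡ 43^2 = 1849 ≡ 317 (mod 383)
4^32 ≡ 317^2 = 100489 ≡ 143 (mod 383)
4^64 ≡ 143^2 = 20449 ≡ 150 (mod 383)
4^128 ≡ 150^2 = 22500 ≡ 286 (mod 383)
191 = 128 + 32 + 16 + 8 + 4 + 2 + 1 in binary powers of 2.
So 4^191 ≡ 286 · 143 · 317 · 43 · 256 · 16 · 4 ≡ 1 (mod 383).
Since 4^d ≡ 1 (mod 383), base 4 does not prove 383 composite.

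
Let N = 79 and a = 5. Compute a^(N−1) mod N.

5^1 ≡ 5 (mod 79)
5^2 ≡ 5^2 = 25 ≡ 25 (mod 79)
5^4 ≡ 25^2 = 625 ≡ 72 (mod 79)
5^8 ≡ 72^2 = 5184 ≡ 49 (mod 79)
5^16 ≡ 49^2 = 2401 ≡ 31 (mod 79)
5^32 ≡ 31^2 = 961 ≡ 13 (mod 79)
5^64 ≡ 13^2 = 169 ≡ 11 (mod 79)
78 = 64 + 8 + 4 + 2 in binary powers of 2.
So 5^78 ≡ 11 · 49 · 72 · 25 ≡ 1 (mod 79).
Since the result is 1, base 5 gives no evidence that 79 is composite.

1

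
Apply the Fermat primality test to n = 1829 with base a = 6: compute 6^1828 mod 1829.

6^1 ≡ 6 (mod 1829)
6^2 ≡ 6^2 = 36 ≡ 36 (mod 1829)
6^4 ≡ 36^2 = 1296 ≡ 1296 (mod 1829)
6^8 ≡ 1296^2 = 1679616 ≡ 594 (mod 1829)
6^16 ≡ 594^2 = 352836 ≡ 1668 (mod 1829)
6^32 ≡ 1668^2 = 2782224 ≡ 315 (mod 1829)
6^64 ≡ 315^2 = 99225 ≡ 459 (mod 1829)
6^128 ≡ 459^2 = 210681 ≡ 346 (mod 1829)
6^256 ≡ 346^2 = 119716 ≡ 831 (mod 1829)
6^512 ≡ 831^2 = 690561 ≡ 1028 (mod 1829)
6^1024 ≡ 1028^2 = 1056784 ≡ 1451 (mod 1829)
1828 = 1024 + 512 + 256 + 32 + 4 in binary powers of 2.
So 6^1828 ≡ 1451 · 1028 · 831 · 315 · 1296 ≡ 1823 (mod 1829).
Since 1823 ≠ 1, base 6 is a Fermat witness: 1829 is composite.

1823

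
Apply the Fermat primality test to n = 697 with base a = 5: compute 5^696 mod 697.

611

5^1 ≡ 5 (mod 697)
5^2 ≡ 5^2 = 25 ≡ 25 (mod 697)
5^4 ≡ 25^2 = 625 ≡ 625 (mod 697)
5^8 ≡ 625^2 = 390625 ≡ 305 (mod 697)
5^16 ≡ 305^2 = 93025 ≡ 324 (mod 697)
5^32 ≡ 324^2 = 104976 ≡ 426 (mod 697)
5^64 ≡ 426^2 = 181476 ≡ 256 (mod 697)
5^128 ≡ 256^2 = 65536 ≡ 18 (mod 697)
5^256 ≡ 18^2 = 324 ≡ 324 (mod 697)
5^512 ≡ 324^2 = 104976 ≡ 426 (mod 697)
696 = 512 + 128 + 32 + 16 + 8 in binary powers of 2.
So 5^696 ≡ 426 · 18 · 426 · 324 · 305 ≡ 611 (mod 697).
Since 611 ≠ 1, base 5 is a Fermat witness: 697 is composite.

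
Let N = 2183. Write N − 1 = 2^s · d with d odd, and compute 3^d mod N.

2183 − 1 = 2182 = 2^1 · 1091, so d = 1091.
3^1 ≡ 3 (mod 2183)
3^2 ≡ 3^2 = 9 ≡ 9 (mod 2183)
3^4 ≡ 9^2 = 81 ≡ 81 (mod 2183)
3^8 ≡ 81^2 = 6561 ≡ 12 (mod 2183)
3^16 ≡ 12^2 = 144 ≡ 144 (mod 2183)
3^32 ≡ 144^2 = 20736 ≡ 1089 (mod 2183)
3^64 ≡ 1089^2 = 1185921 ≡ 552 (mod 2183)
3^128 ≡ 552^2 = 304704 ≡ 1267 (mod 2183)
3^256 ≡ 1267^2 = 1605289 ≡ 784 (mod 2183)
3^512 ≡ 784^2 = 614656 ≡ 1233 (mod 2183)
3^1024 ≡ 1233^2 = 1520289 ≡ 921 (mod 2183)
1091 = 1024 + 64 + 2 + 1 in binary powers of 2.
So 3^1091 ≡ 921 · 552 · 9 · 3 ≡ 2063 (mod 2183).
Squaring chain: 2063; never reaches −1, so base 3 is a Miller–Rabin witness that 2183 is composite.

2063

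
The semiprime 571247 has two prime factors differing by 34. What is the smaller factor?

739

Since p = q + 34, we have 571247 = q(q + 34), so q² + 34q − 571247 = 0.
Discriminant: 34² + 4·571247 = 1156 + 2284988 = 2286144; √2286144 = 1512.
q = (−34 + 1512)/2 = 739, and p = q + 34 = 773.
Check: 739 · 773 = 571247.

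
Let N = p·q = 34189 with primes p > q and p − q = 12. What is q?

179

Since p = q + 12, we have 34189 = q(q + 12), so q² + 12q − 34189 = 0.
Discriminant: 12² + 4·34189 = 144 + 136756 = 136900; √136900 = 370.
q = (−12 + 370)/2 = 179, and p = q + 12 = 191.
Check: 179 · 191 = 34189.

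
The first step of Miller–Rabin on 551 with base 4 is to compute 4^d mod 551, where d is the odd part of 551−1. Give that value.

245

551 − 1 = 550 = 2^1 · 275, so d = 275.
4^1 ≡ 4 (mod 551)
4^2 ≡ 4^2 = 16 ≡ 16 (mod 551)
4^4 ≡ 16^2 = 256 ≡ 256 (mod 551)
4^8 ≡ 256^2 = 65536 ≡ 518 (mod 551)
4^16 ≡ 518^2 = 268324 ≡ 538 (mod 551)
4^32 ≡ 538^2 = 289444 ≡ 169 (mod 551)
4^64 ≡ 169^2 = 28561 ≡ 460 (mod 551)
4^128 ≡ 460^2 = 211600 ≡ 16 (mod 551)
4^256 ≡ 16^2 = 256 ≡ 256 (mod 551)
275 = 256 + 16 + 2 + 1 in binary powers of 2.
So 4^275 ≡ 256 · 538 · 16 · 4 ≡ 245 (mod 551).
Squaring chain: 245; never reaches −1, so base 4 is a Miller–Rabin witness that 551 is composite.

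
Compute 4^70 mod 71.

1

4^1 ≡ 4 (mod 71)
4^2 ≡ 4^2 = 16 ≡ 16 (mod 71)
4^4 ≡ 16^2 = 256 ≡ 43 (mod 71)
4^8 ≡ 43^2 = 1849 ≡ 3 (mod 71)
4^16 ≡ 3^2 = 9 ≡ 9 (mod 71)
4^32 ≡ 9^2 = 81 ≡ 10 (mod 71)
4^64 ≡ 10^2 = 100 ≡ 29 (mod 71)
70 = 64 + 4 + 2 in binary powers of 2.
So 4^70 ≡ 29 · 43 · 16 ≡ 1 (mod 71).
Since the result is 1, base 4 gives no evidence that 71 is composite.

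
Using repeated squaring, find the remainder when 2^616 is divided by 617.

2^1 ≡ 2 (mod 617)
2^2 ≡ 2^2 = 4 ≡ 4 (mod 617)
2^4 ≡ 4^2 = 16 ≡ 16 (mod 617)
2^8 ≡ 16^2 = 256 ≡ 256 (mod 617)
2^16 ≡ 256^2 = 65536 ≡ 134 (mod 617)
2^32 ≡ 134^2 = 17956 ≡ 63 (mod 617)
2^64 ≡ 63^2 = 3969 ≡ 267 (mod 617)
2^128 ≡ 267^2 = 71289 ≡ 334 (mod 617)
2^256 ≡ 334^2 = 111556 ≡ 496 (mod 617)
2^512 ≡ 496^2 = 246016 ≡ 450 (mod 617)
616 = 512 + 64 + 32 + 8 in binary powers of 2.
So 2^616 ≡ 450 · 267 · 63 · 256 ≡ 1 (mod 617).
Since the result is 1, base 2 gives no evidence that 617 is composite.

1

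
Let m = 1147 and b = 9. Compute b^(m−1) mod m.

9^1 ≡ 9 (mod 1147)
9^2 ≡ 9^2 = 81 ≡ 81 (mod 1147)
9^4 ≡ 81^2 = 6561 ≡ 826 (mod 1147)
9^8 ≡ 826^2 = 682276 ≡ 958 (mod 1147)
9^16 ≡ 958^2 = 917764 ≡ 164 (mod 1147)
9^32 ≡ 164^2 = 26896 ≡ 515 (mod 1147)
9^64 ≡ 515^2 = 265225 ≡ 268 (mod 1147)
9^128 ≡ 268^2 = 71824 ≡ 710 (mod 1147)
9^256 ≡ 710^2 = 504100 ≡ 567 (mod 1147)
9^512 ≡ 567^2 = 321489 ≡ 329 (mod 1147)
9^1024 ≡ 329^2 = 108241 ≡ 423 (mod 1147)
1146 = 1024 + 64 + 32 + 16 + 8 + 2 in binary powers of 2.
So 9^1146 ≡ 423 · 268 · 515 · 164 · 958 · 81 ≡ 1062 (mod 1147).
Since 1062 ≠ 1, base 9 is a Fermat witness: 1147 is composite.

1062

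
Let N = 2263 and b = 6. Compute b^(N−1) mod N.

6^1 ≡ 6 (mod 2263)
6^2 ≡ 6^2 = 36 ≡ 36 (mod 2263)
6^4 ≡ 36^2 = 1296 ≡ 1296 (mod 2263)
6^8 ≡ 1296^2 = 1679616 ≡ 470 (mod 2263)
6^16 ≡ 470^2 = 220900 ≡ 1389 (mod 2263)
6^32 ≡ 1389^2 = 1929321 ≡ 1245 (mod 2263)
6^64 ≡ 1245^2 = 1550025 ≡ 2133 (mod 2263)
6^128 ≡ 2133^2 = 4549689 ≡ 1059 (mod 2263)
6^256 ≡ 1059^2 = 1121481 ≡ 1296 (mod 2263)
6^512 ≡ 1296^2 = 1679616 ≡ 470 (mod 2263)
6^1024 ≡ 470^2 = 220900 ≡ 1389 (mod 2263)
6^2048 ≡ 1389^2 = 1929321 ≡ 1245 (mod 2263)
2262 = 2048 + 128 + 64 + 16 + 4 + 2 in binary powers of 2.
So 6^2262 ≡ 1245 · 1059 · 2133 · 1389 · 1296 · 36 ≡ 2109 (mod 2263).
Since 2109 ≠ 1, base 6 is a Fermat witness: 2263 is composite.

2109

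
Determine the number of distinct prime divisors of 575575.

575575 = 5^2 · 23023
23023 = 7 · 3289
3289 = 11 · 299
299 = 13 · 23
575575 = 5^2 · 7 · 11 · 13 · 23, which has 5 distinct prime factors.

5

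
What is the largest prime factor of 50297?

50297 = 13 · 3869
3869 = 53 · 73
73 is prime.
So 50297 = 13 · 53 · 73; the largest prime factor is 73.

73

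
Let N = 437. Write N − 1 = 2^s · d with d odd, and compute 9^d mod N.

294

437 − 1 = 436 = 2^2 · 109, so d = 109.
9^1 ≡ 9 (mod 437)
9^2 ≡ 9^2 = 81 ≡ 81 (mod 437)
9^4 ≡ 81^2 = 6561 ≡ 6 (mod 437)
9^8 ≡ 6^2 = 36 ≡ 36 (mod 437)
9^16 ≡ 36^2 = 1296 ≡ 422 (mod 437)
9^32 ≡ 422^2 = 178084 ≡ 225 (mod 437)
9^64 ≡ 225^2 = 50625 ≡ 370 (mod 437)
109 = 64 + 32 + 8 + 4 + 1 in binary powers of 2.
So 9^109 ≡ 370 · 225 · 36 · 6 · 9 ≡ 294 (mod 437).
Squaring chain: 294 → 347; never reaches −1, so base 9 is a Miller–Rabin witness that 437 is composite.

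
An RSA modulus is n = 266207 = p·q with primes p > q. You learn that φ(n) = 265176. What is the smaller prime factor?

φ(n) = (p−1)(q−1) = n − (p+q) + 1, so p + q = 266207 − 265176 + 1 = 1032.
p and q are the roots of t² − 1032t + 266207 = 0.
Discriminant: 1032² − 4·266207 = 1065024 − 1064828 = 196; √196 = 14.
q = (1032 − 14)/2 = 509, p = (1032 + 14)/2 = 523.
Check: 509 · 523 = 266207.

509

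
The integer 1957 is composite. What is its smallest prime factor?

1957 is odd.
Digit sum 22, not divisible by 3.
Ends in 7: not divisible by 5.
7: 1957 = 7·279 + 4
11: 1957 = 11·177 + 10
13: 1957 = 13·150 + 7
17: 1957 = 17·115 + 2
19: 1957 = 19·103

19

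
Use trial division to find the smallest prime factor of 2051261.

2051261 is odd.
Digit sum 17, not divisible by 3.
Ends in 1: not divisible by 5.
7: 2051261 = 7·293037 + 2
11: 2051261 = 11·186478 + 3
13: 2051261 = 13·157789 + 4
17: 2051261 = 17·120662 + 7
19: 2051261 = 19·107961 + 2
23: 2051261 = 23·89185 + 6
29: 2051261 = 29·70733 + 4
31: 2051261 = 31·66169 + 22
37: 2051261 = 37·55439 + 18
41: 2051261 = 41·50030 + 31
43: 2051261 = 43·47703 + 32
47: 2051261 = 47·43643 + 40
53: 2051261 = 53·38703 + 2
59: 2051261 = 59·34767 + 8
61: 2051261 = 61·33627 + 14
67: 2051261 = 67·30615 + 56
71: 2051261 = 71·28891

71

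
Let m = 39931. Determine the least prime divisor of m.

39931 is odd.
Digit sum 25, not divisible by 3.
Ends in 1: not divisible by 5.
7: 39931 = 7·5704 + 3
11: 39931 = 11·3630 + 1
13: 39931 = 13·3071 + 8
17: 39931 = 17·2348 + 15
19: 39931 = 19·2101 + 12
23: 39931 = 23·1736 + 3
29: 39931 = 29·1376 + 27
31: 39931 = 31·1288 + 3
37: 39931 = 37·1079 + 8
41: 39931 = 41·973 + 38
43: 39931 = 43·928 + 27
47: 39931 = 47·849 + 28
53: 39931 = 53·753 + 22
59: 39931 = 59·676 + 47
61: 39931 = 61·654 + 37
67: 39931 = 67·595 + 66
71: 39931 = 71·562 + 29
73: 39931 = 73·547

73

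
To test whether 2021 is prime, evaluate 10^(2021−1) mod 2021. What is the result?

10^1 ≡ 10 (mod 2021)
10^2 ≡ 10^2 = 100 ≡ 100 (mod 2021)
10^4 ≡ 100^2 = 10000 ≡ 1916 (mod 2021)
10^8 ≡ 1916^2 = 3671056 ≡ 920 (mod 2021)
10^16 ≡ 920^2 = 846400 ≡ 1622 (mod 2021)
10^32 ≡ 1622^2 = 2630884 ≡ 1563 (mod 2021)
10^64 ≡ 1563^2 = 2442969 ≡ 1601 (mod 2021)
10^128 ≡ 1601^2 = 2563201 ≡ 573 (mod 2021)
10^256 ≡ 573^2 = 328329 ≡ 927 (mod 2021)
10^512 ≡ 927^2 = 859329 ≡ 404 (mod 2021)
10^1024 ≡ 404^2 = 163216 ≡ 1536 (mod 2021)
2020 = 1024 + 512 + 256 + 128 + 64 + 32 + 4 in binary powers of 2.
So 10^2020 ≡ 1536 · 404 · 927 · 573 · 1601 · 1563 · 1916 ≡ 1615 (mod 2021).
Since 1615 ≠ 1, base 10 is a Fermat witness: 2021 is composite.

1615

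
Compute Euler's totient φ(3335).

Factor: 3335 = 5 · 23 · 29.
φ(3335) = (5−1) · (23−1) · (29−1) = 4 · 22 · 28 = 2464.

2464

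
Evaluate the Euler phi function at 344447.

329472

Factor: 344447 = 53 · 67 · 97.
φ(344447) = (53−1) · (67−1) · (97−1) = 52 · 66 · 96 = 329472.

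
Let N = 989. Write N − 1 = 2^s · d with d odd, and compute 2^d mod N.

469

989 − 1 = 988 = 2^2 · 247, so d = 247.
2^1 ≡ 2 (mod 989)
2^2 ≡ 2^2 = 4 ≡ 4 (mod 989)
2^4 ≡ 4^2 = 16 ≡ 16 (mod 989)
2^8 ≡ 16^2 = 256 ≡ 256 (mod 989)
2^16 ≡ 256^2 = 65536 ≡ 262 (mod 989)
2^32 ≡ 262^2 = 68644 ≡ 403 (mod 989)
2^64 ≡ 403^2 = 162409 ≡ 213 (mod 989)
2^128 ≡ 213^2 = 45369 ≡ 864 (mod 989)
247 = 128 + 64 + 32 + 16 + 4 + 2 + 1 in binary powers of 2.
So 2^247 ≡ 864 · 213 · 403 · 262 · 16 · 4 · 2 ≡ 469 (mod 989).
Squaring chain: 469 → 403; never reaches −1, so base 2 is a Miller–Rabin witness that 989 is composite.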